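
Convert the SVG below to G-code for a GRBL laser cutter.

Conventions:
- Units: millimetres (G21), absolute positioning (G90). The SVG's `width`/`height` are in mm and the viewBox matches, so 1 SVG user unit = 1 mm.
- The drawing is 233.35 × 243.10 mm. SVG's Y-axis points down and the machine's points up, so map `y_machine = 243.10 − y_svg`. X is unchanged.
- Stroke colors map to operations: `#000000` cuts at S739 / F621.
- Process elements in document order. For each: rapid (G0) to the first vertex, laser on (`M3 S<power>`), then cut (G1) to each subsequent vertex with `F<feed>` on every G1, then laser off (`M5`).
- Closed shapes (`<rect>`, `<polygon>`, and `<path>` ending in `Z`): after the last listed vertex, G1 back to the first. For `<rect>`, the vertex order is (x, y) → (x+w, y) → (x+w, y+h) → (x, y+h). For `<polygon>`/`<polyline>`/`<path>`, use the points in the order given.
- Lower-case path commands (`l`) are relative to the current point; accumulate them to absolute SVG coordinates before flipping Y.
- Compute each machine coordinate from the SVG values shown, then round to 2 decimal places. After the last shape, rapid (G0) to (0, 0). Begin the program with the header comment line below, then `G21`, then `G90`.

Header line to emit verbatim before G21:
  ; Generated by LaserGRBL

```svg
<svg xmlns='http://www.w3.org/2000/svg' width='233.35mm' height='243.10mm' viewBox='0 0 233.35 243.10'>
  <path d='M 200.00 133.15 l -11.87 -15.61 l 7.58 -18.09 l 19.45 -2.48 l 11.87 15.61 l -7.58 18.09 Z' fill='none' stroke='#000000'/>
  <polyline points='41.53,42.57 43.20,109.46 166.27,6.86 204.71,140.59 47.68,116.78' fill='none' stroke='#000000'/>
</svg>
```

1 u = 1 mm; y_m = 243.10 − y.

[1] `<path>` regular polygon, #000000→cut S739 F621: (200.00,109.95) → (188.13,125.56) → (195.71,143.65) → (215.16,146.13) → (227.03,130.52) → (219.45,112.43) → (200.00,109.95) (closed)

[2] `<polyline>` open polyline, #000000→cut S739 F621: (41.53,200.53) → (43.20,133.64) → (166.27,236.24) → (204.71,102.51) → (47.68,126.32)

; Generated by LaserGRBL
G21
G90
G0 X200.00 Y109.95
M3 S739
G1 X188.13 Y125.56 F621
G1 X195.71 Y143.65 F621
G1 X215.16 Y146.13 F621
G1 X227.03 Y130.52 F621
G1 X219.45 Y112.43 F621
G1 X200.00 Y109.95 F621
M5
G0 X41.53 Y200.53
M3 S739
G1 X43.20 Y133.64 F621
G1 X166.27 Y236.24 F621
G1 X204.71 Y102.51 F621
G1 X47.68 Y126.32 F621
M5
G0 X0.00 Y0.00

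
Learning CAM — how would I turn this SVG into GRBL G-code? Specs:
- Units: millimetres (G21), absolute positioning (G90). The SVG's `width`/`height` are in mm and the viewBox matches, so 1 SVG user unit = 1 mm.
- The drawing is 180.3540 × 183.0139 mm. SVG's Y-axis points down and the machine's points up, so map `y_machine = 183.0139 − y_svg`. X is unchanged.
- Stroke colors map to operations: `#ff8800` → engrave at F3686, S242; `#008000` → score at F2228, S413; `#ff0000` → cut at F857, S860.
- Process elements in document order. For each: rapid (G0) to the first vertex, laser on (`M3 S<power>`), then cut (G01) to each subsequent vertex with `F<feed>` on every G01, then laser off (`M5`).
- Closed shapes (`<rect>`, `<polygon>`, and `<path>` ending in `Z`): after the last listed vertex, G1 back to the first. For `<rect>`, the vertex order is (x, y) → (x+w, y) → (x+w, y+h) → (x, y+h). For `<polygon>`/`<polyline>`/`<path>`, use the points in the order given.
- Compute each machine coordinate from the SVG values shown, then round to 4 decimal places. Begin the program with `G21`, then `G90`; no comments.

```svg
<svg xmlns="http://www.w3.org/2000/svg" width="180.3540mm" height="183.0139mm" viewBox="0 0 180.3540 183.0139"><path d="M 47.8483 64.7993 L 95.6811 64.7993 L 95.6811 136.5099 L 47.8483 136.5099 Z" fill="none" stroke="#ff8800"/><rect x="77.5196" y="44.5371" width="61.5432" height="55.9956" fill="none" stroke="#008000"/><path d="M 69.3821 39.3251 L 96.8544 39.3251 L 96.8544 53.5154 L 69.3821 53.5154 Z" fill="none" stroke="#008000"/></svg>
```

G21
G90
G0 X47.8483 Y118.2146
M3 S242
G01 X95.6811 Y118.2146 F3686
G01 X95.6811 Y46.5040 F3686
G01 X47.8483 Y46.5040 F3686
G01 X47.8483 Y118.2146 F3686
M5
G0 X77.5196 Y138.4768
M3 S413
G01 X139.0628 Y138.4768 F2228
G01 X139.0628 Y82.4812 F2228
G01 X77.5196 Y82.4812 F2228
G01 X77.5196 Y138.4768 F2228
M5
G0 X69.3821 Y143.6888
M3 S413
G01 X96.8544 Y143.6888 F2228
G01 X96.8544 Y129.4985 F2228
G01 X69.3821 Y129.4985 F2228
G01 X69.3821 Y143.6888 F2228
M5

1 u = 1 mm; y_m = 183.0139 − y.

[1] `<path>` rectangle, #ff8800→engrave S242 F3686: (47.8483,118.2146) → (95.6811,118.2146) → (95.6811,46.5040) → (47.8483,46.5040) → (47.8483,118.2146) (closed)

[2] `<rect>` rectangle, #008000→score S413 F2228: (77.5196,138.4768) → (139.0628,138.4768) → (139.0628,82.4812) → (77.5196,82.4812) → (77.5196,138.4768) (closed)

[3] `<path>` rectangle, #008000→score S413 F2228: (69.3821,143.6888) → (96.8544,143.6888) → (96.8544,129.4985) → (69.3821,129.4985) → (69.3821,143.6888) (closed)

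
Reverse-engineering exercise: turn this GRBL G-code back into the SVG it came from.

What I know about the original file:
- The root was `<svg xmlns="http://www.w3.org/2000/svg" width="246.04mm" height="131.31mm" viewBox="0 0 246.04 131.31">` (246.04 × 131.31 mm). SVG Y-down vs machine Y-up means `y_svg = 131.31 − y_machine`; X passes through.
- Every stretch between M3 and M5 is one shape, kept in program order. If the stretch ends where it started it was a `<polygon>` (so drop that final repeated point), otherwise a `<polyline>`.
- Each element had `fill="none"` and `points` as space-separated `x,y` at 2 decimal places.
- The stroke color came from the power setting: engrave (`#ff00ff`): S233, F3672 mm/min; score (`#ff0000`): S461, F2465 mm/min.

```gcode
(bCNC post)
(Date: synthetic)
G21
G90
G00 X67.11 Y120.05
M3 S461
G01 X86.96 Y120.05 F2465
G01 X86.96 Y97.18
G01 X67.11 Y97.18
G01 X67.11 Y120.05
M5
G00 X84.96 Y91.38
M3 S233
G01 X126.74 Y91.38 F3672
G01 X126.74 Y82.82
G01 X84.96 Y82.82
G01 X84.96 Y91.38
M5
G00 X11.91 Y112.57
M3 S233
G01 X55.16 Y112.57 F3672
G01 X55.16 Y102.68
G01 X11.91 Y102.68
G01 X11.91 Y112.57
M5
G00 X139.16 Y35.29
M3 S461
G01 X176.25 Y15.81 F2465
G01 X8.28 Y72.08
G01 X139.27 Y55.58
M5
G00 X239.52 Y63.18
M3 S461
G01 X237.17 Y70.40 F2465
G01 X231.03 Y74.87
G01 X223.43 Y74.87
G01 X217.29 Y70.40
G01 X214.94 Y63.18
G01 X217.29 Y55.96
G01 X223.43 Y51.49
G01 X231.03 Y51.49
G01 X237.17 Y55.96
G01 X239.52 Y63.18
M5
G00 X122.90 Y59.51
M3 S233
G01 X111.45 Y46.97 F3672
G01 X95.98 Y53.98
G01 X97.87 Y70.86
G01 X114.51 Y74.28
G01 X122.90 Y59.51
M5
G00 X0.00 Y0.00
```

Each laser-on run becomes one SVG element. Flip Y back into SVG space with y_svg = 131.31 − y_machine.

Run 1: the run's S461 means `#ff0000` (score). The run returns to its start, so emit a `<polygon>` with points (Y-flipped): 67.11,11.26 86.96,11.26 86.96,34.13 67.11,34.13.

Run 2: power S233 maps to stroke `#ff00ff` (engrave). The run returns to its start, so emit a `<polygon>` with points (Y-flipped): 84.96,39.93 126.74,39.93 126.74,48.49 84.96,48.49.

Run 3: the run's S233 means `#ff00ff` (engrave). The run returns to its start, so emit a `<polygon>` with points (Y-flipped): 11.91,18.74 55.16,18.74 55.16,28.63 11.91,28.63.

Run 4: the run's S461 means `#ff0000` (score). The run is open, so emit a `<polyline>` with points (Y-flipped): 139.16,96.02 176.25,115.50 8.28,59.23 139.27,75.73.

Run 5: power S461 maps to stroke `#ff0000` (score). The run returns to its start, so emit a `<polygon>` with points (Y-flipped): 239.52,68.13 237.17,60.91 231.03,56.44 223.43,56.44 217.29,60.91 214.94,68.13 217.29,75.35 223.43,79.82 231.03,79.82 237.17,75.35.

Run 6: power S233 maps to stroke `#ff00ff` (engrave). The run returns to its start, so emit a `<polygon>` with points (Y-flipped): 122.90,71.80 111.45,84.34 95.98,77.33 97.87,60.45 114.51,57.03.

<svg xmlns="http://www.w3.org/2000/svg" width="246.04mm" height="131.31mm" viewBox="0 0 246.04 131.31">
  <polygon points="67.11,11.26 86.96,11.26 86.96,34.13 67.11,34.13" fill="none" stroke="#ff0000"/>
  <polygon points="84.96,39.93 126.74,39.93 126.74,48.49 84.96,48.49" fill="none" stroke="#ff00ff"/>
  <polygon points="11.91,18.74 55.16,18.74 55.16,28.63 11.91,28.63" fill="none" stroke="#ff00ff"/>
  <polyline points="139.16,96.02 176.25,115.50 8.28,59.23 139.27,75.73" fill="none" stroke="#ff0000"/>
  <polygon points="239.52,68.13 237.17,60.91 231.03,56.44 223.43,56.44 217.29,60.91 214.94,68.13 217.29,75.35 223.43,79.82 231.03,79.82 237.17,75.35" fill="none" stroke="#ff0000"/>
  <polygon points="122.90,71.80 111.45,84.34 95.98,77.33 97.87,60.45 114.51,57.03" fill="none" stroke="#ff00ff"/>
</svg>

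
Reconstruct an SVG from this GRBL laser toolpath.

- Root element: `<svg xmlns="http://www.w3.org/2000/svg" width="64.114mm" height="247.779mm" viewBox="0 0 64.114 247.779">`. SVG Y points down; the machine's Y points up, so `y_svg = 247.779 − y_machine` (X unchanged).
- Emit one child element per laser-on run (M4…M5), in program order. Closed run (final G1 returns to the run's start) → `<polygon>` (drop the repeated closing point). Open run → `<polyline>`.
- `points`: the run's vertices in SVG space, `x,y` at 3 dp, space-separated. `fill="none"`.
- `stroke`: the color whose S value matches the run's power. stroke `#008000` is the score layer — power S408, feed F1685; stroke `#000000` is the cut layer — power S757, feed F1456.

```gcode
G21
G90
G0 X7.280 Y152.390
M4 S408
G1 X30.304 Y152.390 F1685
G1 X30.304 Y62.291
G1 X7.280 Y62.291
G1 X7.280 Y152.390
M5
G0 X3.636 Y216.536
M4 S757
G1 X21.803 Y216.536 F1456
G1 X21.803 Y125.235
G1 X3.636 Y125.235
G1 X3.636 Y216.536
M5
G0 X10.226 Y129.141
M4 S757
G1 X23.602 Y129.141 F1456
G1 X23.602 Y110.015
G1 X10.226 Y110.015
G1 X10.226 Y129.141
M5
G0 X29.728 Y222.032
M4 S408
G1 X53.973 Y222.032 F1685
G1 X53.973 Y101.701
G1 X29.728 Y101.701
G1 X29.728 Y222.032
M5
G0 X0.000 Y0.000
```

Each laser-on run becomes one SVG element. Flip Y back into SVG space with y_svg = 247.779 − y_machine.

Run 1: S408 ⇒ score layer `#008000`. The run returns to its start, so emit a `<polygon>` with points (Y-flipped): 7.280,95.389 30.304,95.389 30.304,185.488 7.280,185.488.

Run 2: S757 ⇒ cut layer `#000000`. The run returns to its start, so emit a `<polygon>` with points (Y-flipped): 3.636,31.243 21.803,31.243 21.803,122.544 3.636,122.544.

Run 3: the run's S757 means `#000000` (cut). The run returns to its start, so emit a `<polygon>` with points (Y-flipped): 10.226,118.638 23.602,118.638 23.602,137.764 10.226,137.764.

Run 4: S408 ⇒ score layer `#008000`. The run returns to its start, so emit a `<polygon>` with points (Y-flipped): 29.728,25.747 53.973,25.747 53.973,146.078 29.728,146.078.

<svg xmlns="http://www.w3.org/2000/svg" width="64.114mm" height="247.779mm" viewBox="0 0 64.114 247.779">
  <polygon points="7.280,95.389 30.304,95.389 30.304,185.488 7.280,185.488" fill="none" stroke="#008000"/>
  <polygon points="3.636,31.243 21.803,31.243 21.803,122.544 3.636,122.544" fill="none" stroke="#000000"/>
  <polygon points="10.226,118.638 23.602,118.638 23.602,137.764 10.226,137.764" fill="none" stroke="#000000"/>
  <polygon points="29.728,25.747 53.973,25.747 53.973,146.078 29.728,146.078" fill="none" stroke="#008000"/>
</svg>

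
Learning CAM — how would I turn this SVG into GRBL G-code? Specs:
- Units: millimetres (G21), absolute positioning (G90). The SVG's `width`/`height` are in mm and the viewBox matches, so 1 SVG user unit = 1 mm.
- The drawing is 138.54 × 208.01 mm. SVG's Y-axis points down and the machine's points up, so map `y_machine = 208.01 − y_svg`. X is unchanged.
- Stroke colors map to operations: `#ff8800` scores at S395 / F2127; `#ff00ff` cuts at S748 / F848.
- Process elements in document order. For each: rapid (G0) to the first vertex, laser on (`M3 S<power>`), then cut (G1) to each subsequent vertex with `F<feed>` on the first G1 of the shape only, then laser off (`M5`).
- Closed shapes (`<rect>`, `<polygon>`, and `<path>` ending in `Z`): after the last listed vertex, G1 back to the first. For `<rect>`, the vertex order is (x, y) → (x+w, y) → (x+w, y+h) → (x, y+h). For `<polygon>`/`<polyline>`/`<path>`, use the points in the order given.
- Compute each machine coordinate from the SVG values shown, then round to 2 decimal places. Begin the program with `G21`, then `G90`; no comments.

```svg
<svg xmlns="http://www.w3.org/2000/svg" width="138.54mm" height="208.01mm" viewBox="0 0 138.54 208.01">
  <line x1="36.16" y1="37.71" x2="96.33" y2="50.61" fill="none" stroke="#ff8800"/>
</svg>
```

G21
G90
G0 X36.16 Y170.30
M3 S395
G1 X96.33 Y157.40 F2127
M5

viewBox `0 0 138.54 208.01` with mm width/height → 1 unit = 1 mm. Flip: y_m = 208.01 − y_svg.

**Shape 1** — `<line>` line segment, stroke `#ff8800` → score (S395, F2127). Machine vertices: (36.16,170.30) → (96.33,157.40). Open path.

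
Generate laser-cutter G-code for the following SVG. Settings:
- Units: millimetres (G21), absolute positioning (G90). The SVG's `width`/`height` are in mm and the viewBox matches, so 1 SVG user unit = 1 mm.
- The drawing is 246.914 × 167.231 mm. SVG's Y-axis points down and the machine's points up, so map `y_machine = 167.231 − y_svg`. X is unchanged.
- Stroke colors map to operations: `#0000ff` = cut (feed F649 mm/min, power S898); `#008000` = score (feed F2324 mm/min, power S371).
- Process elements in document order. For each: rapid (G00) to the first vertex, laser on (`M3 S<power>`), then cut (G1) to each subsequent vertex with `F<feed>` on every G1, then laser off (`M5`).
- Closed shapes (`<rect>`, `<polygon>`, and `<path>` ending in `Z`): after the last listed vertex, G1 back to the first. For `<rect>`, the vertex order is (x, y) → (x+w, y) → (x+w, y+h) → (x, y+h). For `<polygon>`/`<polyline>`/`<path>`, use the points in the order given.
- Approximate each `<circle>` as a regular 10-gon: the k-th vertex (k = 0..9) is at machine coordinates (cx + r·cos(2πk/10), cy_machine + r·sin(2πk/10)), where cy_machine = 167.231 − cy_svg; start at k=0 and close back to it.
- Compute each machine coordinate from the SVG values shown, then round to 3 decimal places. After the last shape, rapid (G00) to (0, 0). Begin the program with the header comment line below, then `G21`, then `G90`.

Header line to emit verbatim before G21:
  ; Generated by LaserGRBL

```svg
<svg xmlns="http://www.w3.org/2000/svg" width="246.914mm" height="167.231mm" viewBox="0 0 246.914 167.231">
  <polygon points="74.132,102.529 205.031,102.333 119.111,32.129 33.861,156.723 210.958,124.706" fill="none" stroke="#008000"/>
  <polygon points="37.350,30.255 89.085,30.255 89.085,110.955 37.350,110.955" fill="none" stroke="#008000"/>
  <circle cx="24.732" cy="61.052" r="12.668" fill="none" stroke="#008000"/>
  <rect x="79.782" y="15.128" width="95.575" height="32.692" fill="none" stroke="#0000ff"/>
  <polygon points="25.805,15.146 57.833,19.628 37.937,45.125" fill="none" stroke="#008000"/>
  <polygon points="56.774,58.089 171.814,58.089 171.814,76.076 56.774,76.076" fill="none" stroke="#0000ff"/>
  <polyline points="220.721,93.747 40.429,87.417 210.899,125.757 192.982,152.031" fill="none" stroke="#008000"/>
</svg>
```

viewBox `0 0 246.914 167.231` with mm width/height → 1 unit = 1 mm. Flip: y_m = 167.231 − y_svg.

**Shape 1** — `<polygon>` closed polygon, stroke `#008000` → score (S371, F2324). Machine vertices: (74.132,64.702) → (205.031,64.898) → (119.111,135.102) → (33.861,10.508) → (210.958,42.525) → (74.132,64.702). Closed: final G1 returns to the first vertex.

**Shape 2** — `<polygon>` rectangle, stroke `#008000` → score (S371, F2324). Machine vertices: (37.350,136.976) → (89.085,136.976) → (89.085,56.276) → (37.350,56.276) → (37.350,136.976). Closed: final G1 returns to the first vertex.

**Shape 3** — `<circle>` circle, stroke `#008000` → score (S371, F2324). Machine vertices: (37.400,106.179) → (34.981,113.625) → (28.647,118.227) → (20.817,118.227) → (14.483,113.625) → (12.064,106.179) → (14.483,98.733) → (20.817,94.131) → (28.647,94.131) → (34.981,98.733) → (37.400,106.179). Closed: final G1 returns to the first vertex.

**Shape 4** — `<rect>` rectangle, stroke `#0000ff` → cut (S898, F649). Machine vertices: (79.782,152.103) → (175.357,152.103) → (175.357,119.411) → (79.782,119.411) → (79.782,152.103). Closed: final G1 returns to the first vertex.

**Shape 5** — `<polygon>` regular polygon, stroke `#008000` → score (S371, F2324). Machine vertices: (25.805,152.085) → (57.833,147.603) → (37.937,122.106) → (25.805,152.085). Closed: final G1 returns to the first vertex.

**Shape 6** — `<polygon>` rectangle, stroke `#0000ff` → cut (S898, F649). Machine vertices: (56.774,109.142) → (171.814,109.142) → (171.814,91.155) → (56.774,91.155) → (56.774,109.142). Closed: final G1 returns to the first vertex.

**Shape 7** — `<polyline>` open polyline, stroke `#008000` → score (S371, F2324). Machine vertices: (220.721,73.484) → (40.429,79.814) → (210.899,41.474) → (192.982,15.200). Open path.

; Generated by LaserGRBL
G21
G90
G00 X74.132 Y64.702
M3 S371
G1 X205.031 Y64.898 F2324
G1 X119.111 Y135.102 F2324
G1 X33.861 Y10.508 F2324
G1 X210.958 Y42.525 F2324
G1 X74.132 Y64.702 F2324
M5
G00 X37.350 Y136.976
M3 S371
G1 X89.085 Y136.976 F2324
G1 X89.085 Y56.276 F2324
G1 X37.350 Y56.276 F2324
G1 X37.350 Y136.976 F2324
M5
G00 X37.400 Y106.179
M3 S371
G1 X34.981 Y113.625 F2324
G1 X28.647 Y118.227 F2324
G1 X20.817 Y118.227 F2324
G1 X14.483 Y113.625 F2324
G1 X12.064 Y106.179 F2324
G1 X14.483 Y98.733 F2324
G1 X20.817 Y94.131 F2324
G1 X28.647 Y94.131 F2324
G1 X34.981 Y98.733 F2324
G1 X37.400 Y106.179 F2324
M5
G00 X79.782 Y152.103
M3 S898
G1 X175.357 Y152.103 F649
G1 X175.357 Y119.411 F649
G1 X79.782 Y119.411 F649
G1 X79.782 Y152.103 F649
M5
G00 X25.805 Y152.085
M3 S371
G1 X57.833 Y147.603 F2324
G1 X37.937 Y122.106 F2324
G1 X25.805 Y152.085 F2324
M5
G00 X56.774 Y109.142
M3 S898
G1 X171.814 Y109.142 F649
G1 X171.814 Y91.155 F649
G1 X56.774 Y91.155 F649
G1 X56.774 Y109.142 F649
M5
G00 X220.721 Y73.484
M3 S371
G1 X40.429 Y79.814 F2324
G1 X210.899 Y41.474 F2324
G1 X192.982 Y15.200 F2324
M5
G00 X0.000 Y0.000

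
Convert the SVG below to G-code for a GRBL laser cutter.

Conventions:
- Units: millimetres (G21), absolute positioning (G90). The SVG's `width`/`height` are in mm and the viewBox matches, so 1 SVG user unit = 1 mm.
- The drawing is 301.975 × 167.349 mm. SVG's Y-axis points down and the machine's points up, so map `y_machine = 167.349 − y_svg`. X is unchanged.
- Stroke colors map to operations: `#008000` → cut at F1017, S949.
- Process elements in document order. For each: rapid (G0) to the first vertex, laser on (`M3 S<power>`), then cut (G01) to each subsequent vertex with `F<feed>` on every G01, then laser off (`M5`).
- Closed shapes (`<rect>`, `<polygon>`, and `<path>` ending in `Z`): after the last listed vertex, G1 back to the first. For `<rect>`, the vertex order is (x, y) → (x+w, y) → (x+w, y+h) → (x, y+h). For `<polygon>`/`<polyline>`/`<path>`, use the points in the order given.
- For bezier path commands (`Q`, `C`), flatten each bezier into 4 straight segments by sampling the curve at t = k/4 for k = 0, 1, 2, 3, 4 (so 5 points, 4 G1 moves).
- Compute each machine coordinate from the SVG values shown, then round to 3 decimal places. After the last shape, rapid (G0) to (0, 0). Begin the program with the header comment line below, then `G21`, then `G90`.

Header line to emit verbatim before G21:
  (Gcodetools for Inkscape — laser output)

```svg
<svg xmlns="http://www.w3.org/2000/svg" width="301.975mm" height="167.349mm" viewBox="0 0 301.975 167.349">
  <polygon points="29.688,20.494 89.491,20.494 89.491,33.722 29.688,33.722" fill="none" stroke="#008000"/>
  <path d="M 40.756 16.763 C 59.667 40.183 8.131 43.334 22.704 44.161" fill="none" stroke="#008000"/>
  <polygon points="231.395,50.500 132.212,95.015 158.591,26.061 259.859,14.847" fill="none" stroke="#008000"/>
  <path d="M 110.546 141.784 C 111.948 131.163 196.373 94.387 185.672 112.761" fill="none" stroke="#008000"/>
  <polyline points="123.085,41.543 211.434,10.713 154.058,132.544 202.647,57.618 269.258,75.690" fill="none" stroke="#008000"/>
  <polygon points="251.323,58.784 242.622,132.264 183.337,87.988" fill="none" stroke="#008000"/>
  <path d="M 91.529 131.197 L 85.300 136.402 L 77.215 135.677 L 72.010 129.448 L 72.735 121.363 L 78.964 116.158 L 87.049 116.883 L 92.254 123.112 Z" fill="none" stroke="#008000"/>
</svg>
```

1 u = 1 mm; y_m = 167.349 − y.

[1] `<polygon>` rectangle, #008000→cut S949 F1017: (29.688,146.855) → (89.491,146.855) → (89.491,133.627) → (29.688,133.627) → (29.688,146.855) (closed)

[2] `<path>` cubic bezier, #008000→cut S949 F1017: (40.756,150.586) → (43.864,136.541) → (33.357,128.415) → (22.036,124.524) → (22.704,123.188)

[3] `<polygon>` closed polygon, #008000→cut S949 F1017: (231.395,116.849) → (132.212,72.334) → (158.591,141.288) → (259.859,152.502) → (231.395,116.849) (closed)

[4] `<path>` cubic bezier, #008000→cut S949 F1017: (110.546,25.565) → (124.381,37.164) → (152.648,50.950) → (178.645,59.298) → (185.672,54.588)

[5] `<polyline>` open polyline, #008000→cut S949 F1017: (123.085,125.806) → (211.434,156.636) → (154.058,34.805) → (202.647,109.731) → (269.258,91.659)

[6] `<polygon>` regular polygon, #008000→cut S949 F1017: (251.323,108.565) → (242.622,35.085) → (183.337,79.361) → (251.323,108.565) (closed)

[7] `<path>` regular polygon, #008000→cut S949 F1017: (91.529,36.152) → (85.300,30.947) → (77.215,31.672) → (72.010,37.901) → (72.735,45.986) → (78.964,51.191) → (87.049,50.466) → (92.254,44.237) → (91.529,36.152) (closed)

(Gcodetools for Inkscape — laser output)
G21
G90
G0 X29.688 Y146.855
M3 S949
G01 X89.491 Y146.855 F1017
G01 X89.491 Y133.627 F1017
G01 X29.688 Y133.627 F1017
G01 X29.688 Y146.855 F1017
M5
G0 X40.756 Y150.586
M3 S949
G01 X43.864 Y136.541 F1017
G01 X33.357 Y128.415 F1017
G01 X22.036 Y124.524 F1017
G01 X22.704 Y123.188 F1017
M5
G0 X231.395 Y116.849
M3 S949
G01 X132.212 Y72.334 F1017
G01 X158.591 Y141.288 F1017
G01 X259.859 Y152.502 F1017
G01 X231.395 Y116.849 F1017
M5
G0 X110.546 Y25.565
M3 S949
G01 X124.381 Y37.164 F1017
G01 X152.648 Y50.950 F1017
G01 X178.645 Y59.298 F1017
G01 X185.672 Y54.588 F1017
M5
G0 X123.085 Y125.806
M3 S949
G01 X211.434 Y156.636 F1017
G01 X154.058 Y34.805 F1017
G01 X202.647 Y109.731 F1017
G01 X269.258 Y91.659 F1017
M5
G0 X251.323 Y108.565
M3 S949
G01 X242.622 Y35.085 F1017
G01 X183.337 Y79.361 F1017
G01 X251.323 Y108.565 F1017
M5
G0 X91.529 Y36.152
M3 S949
G01 X85.300 Y30.947 F1017
G01 X77.215 Y31.672 F1017
G01 X72.010 Y37.901 F1017
G01 X72.735 Y45.986 F1017
G01 X78.964 Y51.191 F1017
G01 X87.049 Y50.466 F1017
G01 X92.254 Y44.237 F1017
G01 X91.529 Y36.152 F1017
M5
G0 X0.000 Y0.000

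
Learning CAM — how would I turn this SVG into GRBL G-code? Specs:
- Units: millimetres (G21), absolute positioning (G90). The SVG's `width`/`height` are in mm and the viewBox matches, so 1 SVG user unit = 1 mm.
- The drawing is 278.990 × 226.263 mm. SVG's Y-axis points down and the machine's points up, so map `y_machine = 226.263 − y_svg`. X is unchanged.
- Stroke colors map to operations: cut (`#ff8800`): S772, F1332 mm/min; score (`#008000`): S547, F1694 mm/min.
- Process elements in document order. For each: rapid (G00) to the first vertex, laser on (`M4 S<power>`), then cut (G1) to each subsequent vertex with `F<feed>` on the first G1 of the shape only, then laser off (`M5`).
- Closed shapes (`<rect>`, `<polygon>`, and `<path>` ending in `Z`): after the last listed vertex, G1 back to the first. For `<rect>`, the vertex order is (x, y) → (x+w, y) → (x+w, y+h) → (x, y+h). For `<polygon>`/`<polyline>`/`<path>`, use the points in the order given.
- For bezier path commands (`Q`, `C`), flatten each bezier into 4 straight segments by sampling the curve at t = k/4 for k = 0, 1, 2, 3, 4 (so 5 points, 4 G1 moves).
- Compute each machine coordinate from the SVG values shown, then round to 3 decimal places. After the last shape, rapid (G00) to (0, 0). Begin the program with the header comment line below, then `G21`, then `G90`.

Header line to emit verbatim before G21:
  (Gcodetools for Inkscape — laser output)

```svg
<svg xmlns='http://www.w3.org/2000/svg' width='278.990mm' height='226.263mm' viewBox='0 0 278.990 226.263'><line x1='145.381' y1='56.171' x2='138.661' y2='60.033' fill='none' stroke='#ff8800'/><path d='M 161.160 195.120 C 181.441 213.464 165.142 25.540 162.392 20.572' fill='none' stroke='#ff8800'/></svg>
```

(Gcodetools for Inkscape — laser output)
G21
G90
G00 X145.381 Y170.092
M4 S772
G1 X138.661 Y166.230 F1332
M5
G00 X161.160 Y31.143
M4 S772
G1 X170.295 Y49.979 F1332
G1 X170.413 Y109.675
G1 X166.212 Y173.742
G1 X162.392 Y205.691
M5
G00 X0.000 Y0.000

Since the viewBox matches the mm dimensions, user units are millimetres directly. The only transform is the Y-flip y_m = 226.263 − y_svg.

Shape 1 is a line segment drawn with `<line>`. Its stroke #ff8800 means cut at S772, F1332. After flipping Y the toolpath is (145.381,170.092) → (138.661,166.230).

Shape 2 is a cubic bezier drawn with `<path>`. Its stroke #ff8800 means cut at S772, F1332. After flipping Y the toolpath is (161.160,31.143) → (170.295,49.979) → (170.413,109.675) → (166.212,173.742) → (162.392,205.691).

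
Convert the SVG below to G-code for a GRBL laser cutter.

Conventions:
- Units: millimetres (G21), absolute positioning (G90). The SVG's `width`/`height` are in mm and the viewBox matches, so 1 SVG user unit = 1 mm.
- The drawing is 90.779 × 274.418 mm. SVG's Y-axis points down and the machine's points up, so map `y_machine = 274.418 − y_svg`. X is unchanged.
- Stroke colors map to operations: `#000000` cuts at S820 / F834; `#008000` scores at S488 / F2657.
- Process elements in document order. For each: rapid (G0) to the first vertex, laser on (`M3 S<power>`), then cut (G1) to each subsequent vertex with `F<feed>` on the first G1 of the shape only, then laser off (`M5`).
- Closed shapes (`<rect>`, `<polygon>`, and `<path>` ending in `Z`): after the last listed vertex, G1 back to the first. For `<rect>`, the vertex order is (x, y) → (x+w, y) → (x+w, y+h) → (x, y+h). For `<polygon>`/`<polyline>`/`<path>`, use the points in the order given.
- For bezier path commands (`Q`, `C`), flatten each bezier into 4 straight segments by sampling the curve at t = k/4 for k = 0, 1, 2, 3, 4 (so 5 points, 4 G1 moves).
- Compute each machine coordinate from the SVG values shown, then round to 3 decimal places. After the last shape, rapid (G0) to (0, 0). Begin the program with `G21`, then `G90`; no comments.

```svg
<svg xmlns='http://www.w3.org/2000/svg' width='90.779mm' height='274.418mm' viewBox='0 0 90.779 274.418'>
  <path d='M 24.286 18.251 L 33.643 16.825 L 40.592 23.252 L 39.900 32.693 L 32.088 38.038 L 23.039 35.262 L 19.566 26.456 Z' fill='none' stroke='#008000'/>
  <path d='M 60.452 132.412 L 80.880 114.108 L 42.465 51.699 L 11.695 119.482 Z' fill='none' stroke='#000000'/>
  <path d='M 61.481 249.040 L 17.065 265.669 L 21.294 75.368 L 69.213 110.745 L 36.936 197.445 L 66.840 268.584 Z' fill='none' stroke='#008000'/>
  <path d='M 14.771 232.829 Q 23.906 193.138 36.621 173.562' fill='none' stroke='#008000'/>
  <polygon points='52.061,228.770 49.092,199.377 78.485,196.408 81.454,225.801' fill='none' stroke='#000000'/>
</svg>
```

G21
G90
G0 X24.286 Y256.167
M3 S488
G1 X33.643 Y257.593 F2657
G1 X40.592 Y251.166
G1 X39.900 Y241.725
G1 X32.088 Y236.380
G1 X23.039 Y239.156
G1 X19.566 Y247.962
G1 X24.286 Y256.167
M5
G0 X60.452 Y142.006
M3 S820
G1 X80.880 Y160.310 F834
G1 X42.465 Y222.719
G1 X11.695 Y154.936
G1 X60.452 Y142.006
M5
G0 X61.481 Y25.378
M3 S488
G1 X17.065 Y8.749 F2657
G1 X21.294 Y199.050
G1 X69.213 Y163.673
G1 X36.936 Y76.973
G1 X66.840 Y5.834
G1 X61.481 Y25.378
M5
G0 X14.771 Y41.589
M3 S488
G1 X19.562 Y60.177 F2657
G1 X24.801 Y76.251
G1 X30.487 Y89.811
G1 X36.621 Y100.856
M5
G0 X52.061 Y45.648
M3 S820
G1 X49.092 Y75.041 F834
G1 X78.485 Y78.010
G1 X81.454 Y48.617
G1 X52.061 Y45.648
M5
G0 X0.000 Y0.000

viewBox `0 0 90.779 274.418` with mm width/height → 1 unit = 1 mm. Flip: y_m = 274.418 − y_svg.

**Shape 1** — `<path>` regular polygon, stroke `#008000` → score (S488, F2657). Machine vertices: (24.286,256.167) → (33.643,257.593) → (40.592,251.166) → (39.900,241.725) → (32.088,236.380) → (23.039,239.156) → (19.566,247.962) → (24.286,256.167). Closed: final G1 returns to the first vertex.

**Shape 2** — `<path>` closed polygon, stroke `#000000` → cut (S820, F834). Machine vertices: (60.452,142.006) → (80.880,160.310) → (42.465,222.719) → (11.695,154.936) → (60.452,142.006). Closed: final G1 returns to the first vertex.

**Shape 3** — `<path>` closed polygon, stroke `#008000` → score (S488, F2657). Machine vertices: (61.481,25.378) → (17.065,8.749) → (21.294,199.050) → (69.213,163.673) → (36.936,76.973) → (66.840,5.834) → (61.481,25.378). Closed: final G1 returns to the first vertex.

**Shape 4** — `<path>` quadratic bezier, stroke `#008000` → score (S488, F2657). Control points (SVG): P0=(14.771,232.829), P1=(23.906,193.138), P2=(36.621,173.562); sampled at t=k/4. Machine vertices: (14.771,41.589) → (19.562,60.177) → (24.801,76.251) → (30.487,89.811) → (36.621,100.856). Open path.

**Shape 5** — `<polygon>` regular polygon, stroke `#000000` → cut (S820, F834). Machine vertices: (52.061,45.648) → (49.092,75.041) → (78.485,78.010) → (81.454,48.617) → (52.061,45.648). Closed: final G1 returns to the first vertex.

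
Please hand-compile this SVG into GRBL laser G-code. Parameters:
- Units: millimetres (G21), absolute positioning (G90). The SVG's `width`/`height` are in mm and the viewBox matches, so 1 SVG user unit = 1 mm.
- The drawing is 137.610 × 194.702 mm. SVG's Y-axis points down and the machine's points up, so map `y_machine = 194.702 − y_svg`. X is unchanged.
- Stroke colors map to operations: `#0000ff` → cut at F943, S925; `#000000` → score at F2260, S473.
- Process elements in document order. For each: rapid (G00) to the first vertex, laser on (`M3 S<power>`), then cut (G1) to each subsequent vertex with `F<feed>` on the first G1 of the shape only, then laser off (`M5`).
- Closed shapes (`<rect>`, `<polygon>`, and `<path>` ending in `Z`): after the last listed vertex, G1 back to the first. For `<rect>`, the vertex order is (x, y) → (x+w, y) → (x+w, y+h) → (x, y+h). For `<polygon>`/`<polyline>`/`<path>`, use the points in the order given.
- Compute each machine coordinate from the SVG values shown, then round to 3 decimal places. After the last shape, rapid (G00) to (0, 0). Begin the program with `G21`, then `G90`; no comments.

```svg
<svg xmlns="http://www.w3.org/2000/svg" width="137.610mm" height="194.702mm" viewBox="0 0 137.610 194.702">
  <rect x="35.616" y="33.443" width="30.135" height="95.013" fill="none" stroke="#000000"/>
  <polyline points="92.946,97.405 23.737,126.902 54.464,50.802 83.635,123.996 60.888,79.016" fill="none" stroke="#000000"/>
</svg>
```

1 u = 1 mm; y_m = 194.702 − y.

[1] `<rect>` rectangle, #000000→score S473 F2260: (35.616,161.259) → (65.751,161.259) → (65.751,66.246) → (35.616,66.246) → (35.616,161.259) (closed)

[2] `<polyline>` open polyline, #000000→score S473 F2260: (92.946,97.297) → (23.737,67.800) → (54.464,143.900) → (83.635,70.706) → (60.888,115.686)

G21
G90
G00 X35.616 Y161.259
M3 S473
G1 X65.751 Y161.259 F2260
G1 X65.751 Y66.246
G1 X35.616 Y66.246
G1 X35.616 Y161.259
M5
G00 X92.946 Y97.297
M3 S473
G1 X23.737 Y67.800 F2260
G1 X54.464 Y143.900
G1 X83.635 Y70.706
G1 X60.888 Y115.686
M5
G00 X0.000 Y0.000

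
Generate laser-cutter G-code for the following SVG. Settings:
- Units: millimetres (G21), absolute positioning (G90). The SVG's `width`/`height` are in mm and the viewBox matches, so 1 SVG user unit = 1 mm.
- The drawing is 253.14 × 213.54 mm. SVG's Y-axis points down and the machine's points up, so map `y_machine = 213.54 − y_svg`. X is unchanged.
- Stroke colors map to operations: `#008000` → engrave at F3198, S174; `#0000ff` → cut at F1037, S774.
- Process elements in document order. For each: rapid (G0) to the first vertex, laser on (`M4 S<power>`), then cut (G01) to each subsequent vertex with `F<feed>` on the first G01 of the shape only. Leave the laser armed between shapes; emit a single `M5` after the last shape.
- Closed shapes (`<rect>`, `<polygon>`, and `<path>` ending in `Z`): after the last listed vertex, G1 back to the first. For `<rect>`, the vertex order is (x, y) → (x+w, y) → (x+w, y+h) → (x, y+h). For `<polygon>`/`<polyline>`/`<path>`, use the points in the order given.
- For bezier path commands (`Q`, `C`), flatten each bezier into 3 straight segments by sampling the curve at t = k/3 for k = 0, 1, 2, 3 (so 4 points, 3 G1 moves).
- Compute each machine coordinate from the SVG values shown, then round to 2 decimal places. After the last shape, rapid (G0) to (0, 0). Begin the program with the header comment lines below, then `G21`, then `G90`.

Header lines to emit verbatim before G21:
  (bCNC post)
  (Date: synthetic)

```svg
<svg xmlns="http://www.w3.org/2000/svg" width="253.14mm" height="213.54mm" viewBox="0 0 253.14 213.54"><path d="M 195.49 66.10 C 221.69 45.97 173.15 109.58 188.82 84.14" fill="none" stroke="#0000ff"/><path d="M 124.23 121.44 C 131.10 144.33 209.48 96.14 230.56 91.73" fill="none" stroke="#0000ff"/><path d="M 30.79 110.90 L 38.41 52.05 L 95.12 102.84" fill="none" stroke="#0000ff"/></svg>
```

(bCNC post)
(Date: synthetic)
G21
G90
G0 X195.49 Y147.44
M4 S774
G01 X201.92 Y146.06 F1037
G01 X189.41 Y127.24
G01 X188.82 Y129.40
G0 X124.23 Y92.10
M4 S774
G01 X150.17 Y88.65 F1037
G01 X195.15 Y107.06
G01 X230.56 Y121.81
G0 X30.79 Y102.64
M4 S774
G01 X38.41 Y161.49 F1037
G01 X95.12 Y110.70
M5
G0 X0.00 Y0.00

1 u = 1 mm; y_m = 213.54 − y.

[1] `<path>` cubic bezier, #0000ff→cut S774 F1037: (195.49,147.44) → (201.92,146.06) → (189.41,127.24) → (188.82,129.40)

[2] `<path>` cubic bezier, #0000ff→cut S774 F1037: (124.23,92.10) → (150.17,88.65) → (195.15,107.06) → (230.56,121.81)

[3] `<path>` open polyline, #0000ff→cut S774 F1037: (30.79,102.64) → (38.41,161.49) → (95.12,110.70)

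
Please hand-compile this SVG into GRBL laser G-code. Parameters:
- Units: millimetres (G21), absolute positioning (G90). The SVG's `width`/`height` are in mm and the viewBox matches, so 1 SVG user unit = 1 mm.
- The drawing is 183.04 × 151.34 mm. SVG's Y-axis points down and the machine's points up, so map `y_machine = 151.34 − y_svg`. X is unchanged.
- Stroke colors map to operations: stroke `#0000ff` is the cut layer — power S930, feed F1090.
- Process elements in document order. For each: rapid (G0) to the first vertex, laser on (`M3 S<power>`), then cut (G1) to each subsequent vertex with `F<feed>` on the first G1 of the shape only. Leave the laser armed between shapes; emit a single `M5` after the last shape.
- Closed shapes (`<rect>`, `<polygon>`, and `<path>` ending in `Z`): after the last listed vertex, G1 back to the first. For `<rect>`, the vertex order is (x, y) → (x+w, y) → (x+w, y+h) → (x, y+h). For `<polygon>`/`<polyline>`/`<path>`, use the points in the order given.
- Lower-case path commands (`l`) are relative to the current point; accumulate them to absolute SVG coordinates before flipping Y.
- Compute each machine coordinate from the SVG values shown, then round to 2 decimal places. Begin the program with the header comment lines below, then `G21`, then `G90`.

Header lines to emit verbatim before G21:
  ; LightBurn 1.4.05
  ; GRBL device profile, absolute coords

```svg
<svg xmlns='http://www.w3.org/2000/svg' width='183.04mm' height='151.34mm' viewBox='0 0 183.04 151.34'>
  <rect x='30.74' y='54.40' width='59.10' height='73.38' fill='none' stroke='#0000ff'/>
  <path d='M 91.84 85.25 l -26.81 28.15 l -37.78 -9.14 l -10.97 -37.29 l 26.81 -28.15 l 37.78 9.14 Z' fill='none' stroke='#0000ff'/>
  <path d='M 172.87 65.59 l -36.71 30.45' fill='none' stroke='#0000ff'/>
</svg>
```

Since the viewBox matches the mm dimensions, user units are millimetres directly. The only transform is the Y-flip y_m = 151.34 − y_svg.

Shape 1 is a rectangle drawn with `<rect>`. Its stroke #0000ff means cut at S930, F1090. After flipping Y the toolpath is (30.74,96.94) → (89.84,96.94) → (89.84,23.56) → (30.74,23.56) → (30.74,96.94), returning to the start.

Shape 2 is a regular polygon drawn with `<path>`. Its stroke #0000ff means cut at S930, F1090. After flipping Y the toolpath is (91.84,66.09) → (65.03,37.94) → (27.25,47.08) → (16.28,84.37) → (43.09,112.52) → (80.87,103.38) → (91.84,66.09), returning to the start.

Shape 3 is a line segment drawn with `<path>`. Its stroke #0000ff means cut at S930, F1090. After flipping Y the toolpath is (172.87,85.75) → (136.16,55.30).

; LightBurn 1.4.05
; GRBL device profile, absolute coords
G21
G90
G0 X30.74 Y96.94
M3 S930
G1 X89.84 Y96.94 F1090
G1 X89.84 Y23.56
G1 X30.74 Y23.56
G1 X30.74 Y96.94
G0 X91.84 Y66.09
M3 S930
G1 X65.03 Y37.94 F1090
G1 X27.25 Y47.08
G1 X16.28 Y84.37
G1 X43.09 Y112.52
G1 X80.87 Y103.38
G1 X91.84 Y66.09
G0 X172.87 Y85.75
M3 S930
G1 X136.16 Y55.30 F1090
M5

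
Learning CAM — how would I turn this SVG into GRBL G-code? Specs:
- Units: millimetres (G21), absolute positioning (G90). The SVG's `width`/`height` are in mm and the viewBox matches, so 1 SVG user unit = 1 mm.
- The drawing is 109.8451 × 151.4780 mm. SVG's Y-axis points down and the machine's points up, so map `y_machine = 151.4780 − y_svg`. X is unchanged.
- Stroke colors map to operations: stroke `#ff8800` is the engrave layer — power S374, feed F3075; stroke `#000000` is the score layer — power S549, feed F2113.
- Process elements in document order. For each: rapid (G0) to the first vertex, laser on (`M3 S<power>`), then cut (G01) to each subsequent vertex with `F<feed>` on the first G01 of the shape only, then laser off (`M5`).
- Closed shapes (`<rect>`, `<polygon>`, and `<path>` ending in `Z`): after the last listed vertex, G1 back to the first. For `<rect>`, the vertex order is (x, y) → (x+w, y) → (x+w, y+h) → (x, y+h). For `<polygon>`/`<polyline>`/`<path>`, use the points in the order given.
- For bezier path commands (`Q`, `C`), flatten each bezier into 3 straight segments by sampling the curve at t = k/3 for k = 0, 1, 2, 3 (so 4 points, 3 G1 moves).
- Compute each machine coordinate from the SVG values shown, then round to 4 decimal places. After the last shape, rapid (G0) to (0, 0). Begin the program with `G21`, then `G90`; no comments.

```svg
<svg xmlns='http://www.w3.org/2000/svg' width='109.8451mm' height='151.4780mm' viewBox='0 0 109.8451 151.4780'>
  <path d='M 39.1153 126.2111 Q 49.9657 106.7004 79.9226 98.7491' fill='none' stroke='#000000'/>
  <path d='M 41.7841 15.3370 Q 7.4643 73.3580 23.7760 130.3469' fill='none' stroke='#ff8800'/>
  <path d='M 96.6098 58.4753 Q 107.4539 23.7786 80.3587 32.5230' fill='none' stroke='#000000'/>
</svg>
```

G21
G90
G0 X39.1153 Y25.2669
M3 S549
G01 X48.4718 Y36.9897 F2113
G01 X62.0743 Y46.1437
G01 X79.9226 Y52.7289
M5
G0 X41.7841 Y136.1410
M3 S374
G01 X24.5300 Y97.5750 F3075
G01 X18.5273 Y59.2384
G01 X23.7760 Y21.1311
M5
G0 X96.6098 Y93.0027
M3 S549
G01 X99.6237 Y111.3070 F2113
G01 X94.2067 Y119.9578
G01 X80.3587 Y118.9550
M5
G0 X0.0000 Y0.0000

viewBox `0 0 109.8451 151.4780` with mm width/height → 1 unit = 1 mm. Flip: y_m = 151.4780 − y_svg.

**Shape 1** — `<path>` quadratic bezier, stroke `#000000` → score (S549, F2113). Control points (SVG): P0=(39.1153,126.2111), P1=(49.9657,106.7004), P2=(79.9226,98.7491); sampled at t=k/3. Machine vertices: (39.1153,25.2669) → (48.4718,36.9897) → (62.0743,46.1437) → (79.9226,52.7289). Open path.

**Shape 2** — `<path>` quadratic bezier, stroke `#ff8800` → engrave (S374, F3075). Control points (SVG): P0=(41.7841,15.3370), P1=(7.4643,73.3580), P2=(23.7760,130.3469); sampled at t=k/3. Machine vertices: (41.7841,136.1410) → (24.5300,97.5750) → (18.5273,59.2384) → (23.7760,21.1311). Open path.

**Shape 3** — `<path>` quadratic bezier, stroke `#000000` → score (S549, F2113). Control points (SVG): P0=(96.6098,58.4753), P1=(107.4539,23.7786), P2=(80.3587,32.5230); sampled at t=k/3. Machine vertices: (96.6098,93.0027) → (99.6237,111.3070) → (94.2067,119.9578) → (80.3587,118.9550). Open path.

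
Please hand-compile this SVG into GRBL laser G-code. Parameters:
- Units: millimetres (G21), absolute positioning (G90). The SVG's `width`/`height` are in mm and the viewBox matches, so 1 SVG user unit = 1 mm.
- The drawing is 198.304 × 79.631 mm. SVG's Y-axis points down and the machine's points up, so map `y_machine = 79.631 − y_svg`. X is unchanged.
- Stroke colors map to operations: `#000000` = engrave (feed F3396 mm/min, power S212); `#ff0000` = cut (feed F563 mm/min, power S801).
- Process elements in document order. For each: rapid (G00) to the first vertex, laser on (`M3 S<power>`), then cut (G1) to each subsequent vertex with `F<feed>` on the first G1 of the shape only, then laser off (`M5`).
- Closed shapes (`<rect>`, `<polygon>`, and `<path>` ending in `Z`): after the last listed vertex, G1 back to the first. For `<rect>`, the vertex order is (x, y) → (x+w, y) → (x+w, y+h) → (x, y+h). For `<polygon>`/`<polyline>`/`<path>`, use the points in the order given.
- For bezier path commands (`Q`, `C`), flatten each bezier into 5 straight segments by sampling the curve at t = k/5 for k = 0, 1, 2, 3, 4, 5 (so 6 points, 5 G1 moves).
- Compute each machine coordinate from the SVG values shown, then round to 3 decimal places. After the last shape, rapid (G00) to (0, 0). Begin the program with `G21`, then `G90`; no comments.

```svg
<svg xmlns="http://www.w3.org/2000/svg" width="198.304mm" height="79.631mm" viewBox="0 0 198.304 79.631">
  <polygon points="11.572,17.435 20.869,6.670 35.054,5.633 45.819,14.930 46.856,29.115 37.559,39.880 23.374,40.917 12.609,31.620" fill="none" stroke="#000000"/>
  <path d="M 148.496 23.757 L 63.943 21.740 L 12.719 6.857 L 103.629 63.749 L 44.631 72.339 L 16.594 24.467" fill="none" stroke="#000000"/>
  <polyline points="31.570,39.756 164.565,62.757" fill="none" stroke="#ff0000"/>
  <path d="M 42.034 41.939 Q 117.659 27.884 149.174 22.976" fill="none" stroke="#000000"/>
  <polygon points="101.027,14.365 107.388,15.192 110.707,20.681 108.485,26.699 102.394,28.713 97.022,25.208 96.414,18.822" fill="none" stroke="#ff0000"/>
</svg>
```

G21
G90
G00 X11.572 Y62.196
M3 S212
G1 X20.869 Y72.961 F3396
G1 X35.054 Y73.998
G1 X45.819 Y64.701
G1 X46.856 Y50.516
G1 X37.559 Y39.751
G1 X23.374 Y38.714
G1 X12.609 Y48.011
G1 X11.572 Y62.196
M5
G00 X148.496 Y55.874
M3 S212
G1 X63.943 Y57.891 F3396
G1 X12.719 Y72.774
G1 X103.629 Y15.882
G1 X44.631 Y7.292
G1 X16.594 Y55.164
M5
G00 X31.570 Y39.875
M3 S801
G1 X164.565 Y16.874 F563
M5
G00 X42.034 Y37.692
M3 S212
G1 X70.520 Y42.948 F3396
G1 X95.476 Y47.472
G1 X116.904 Y51.265
G1 X134.804 Y54.326
G1 X149.174 Y56.655
M5
G00 X101.027 Y65.266
M3 S801
G1 X107.388 Y64.439 F563
G1 X110.707 Y58.950
G1 X108.485 Y52.932
G1 X102.394 Y50.918
G1 X97.022 Y54.423
G1 X96.414 Y60.809
G1 X101.027 Y65.266
M5
G00 X0.000 Y0.000

viewBox `0 0 198.304 79.631` with mm width/height → 1 unit = 1 mm. Flip: y_m = 79.631 − y_svg.

**Shape 1** — `<polygon>` regular polygon, stroke `#000000` → engrave (S212, F3396). Machine vertices: (11.572,62.196) → (20.869,72.961) → (35.054,73.998) → (45.819,64.701) → (46.856,50.516) → (37.559,39.751) → (23.374,38.714) → (12.609,48.011) → (11.572,62.196). Closed: final G1 returns to the first vertex.

**Shape 2** — `<path>` open polyline, stroke `#000000` → engrave (S212, F3396). Machine vertices: (148.496,55.874) → (63.943,57.891) → (12.719,72.774) → (103.629,15.882) → (44.631,7.292) → (16.594,55.164). Open path.

**Shape 3** — `<polyline>` line segment, stroke `#ff0000` → cut (S801, F563). Machine vertices: (31.570,39.875) → (164.565,16.874). Open path.

**Shape 4** — `<path>` quadratic bezier, stroke `#000000` → engrave (S212, F3396). Control points (SVG): P0=(42.034,41.939), P1=(117.659,27.884), P2=(149.174,22.976); sampled at t=k/5. Machine vertices: (42.034,37.692) → (70.520,42.948) → (95.476,47.472) → (116.904,51.265) → (134.804,54.326) → (149.174,56.655). Open path.

**Shape 5** — `<polygon>` regular polygon, stroke `#ff0000` → cut (S801, F563). Machine vertices: (101.027,65.266) → (107.388,64.439) → (110.707,58.950) → (108.485,52.932) → (102.394,50.918) → (97.022,54.423) → (96.414,60.809) → (101.027,65.266). Closed: final G1 returns to the first vertex.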